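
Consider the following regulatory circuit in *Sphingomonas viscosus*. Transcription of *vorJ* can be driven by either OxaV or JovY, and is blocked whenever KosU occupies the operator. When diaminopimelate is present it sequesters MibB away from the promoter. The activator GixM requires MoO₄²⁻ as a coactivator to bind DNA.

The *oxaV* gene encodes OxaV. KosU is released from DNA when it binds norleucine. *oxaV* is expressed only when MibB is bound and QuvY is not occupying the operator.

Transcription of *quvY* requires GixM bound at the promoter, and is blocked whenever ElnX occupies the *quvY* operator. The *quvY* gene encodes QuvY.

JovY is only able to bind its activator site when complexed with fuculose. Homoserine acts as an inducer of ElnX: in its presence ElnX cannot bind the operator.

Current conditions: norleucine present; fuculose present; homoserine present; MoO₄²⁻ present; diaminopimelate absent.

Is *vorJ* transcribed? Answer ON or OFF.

Diaminopimelate is absent, so MibB is active.
Homoserine is present, so ElnX is inactive.
MoO₄²⁻ is present, so GixM is active.
No repressor is bound and GixM is active, so *quvY* is transcribed.
So QuvY is produced and active.
With repressor QuvY bound, *oxaV* is not transcribed.
So OxaV is not produced.
Norleucine is present, so KosU is inactive.
Fuculose is present, so JovY is active.
Activator JovY is present, so *vorJ* is transcribed.

ON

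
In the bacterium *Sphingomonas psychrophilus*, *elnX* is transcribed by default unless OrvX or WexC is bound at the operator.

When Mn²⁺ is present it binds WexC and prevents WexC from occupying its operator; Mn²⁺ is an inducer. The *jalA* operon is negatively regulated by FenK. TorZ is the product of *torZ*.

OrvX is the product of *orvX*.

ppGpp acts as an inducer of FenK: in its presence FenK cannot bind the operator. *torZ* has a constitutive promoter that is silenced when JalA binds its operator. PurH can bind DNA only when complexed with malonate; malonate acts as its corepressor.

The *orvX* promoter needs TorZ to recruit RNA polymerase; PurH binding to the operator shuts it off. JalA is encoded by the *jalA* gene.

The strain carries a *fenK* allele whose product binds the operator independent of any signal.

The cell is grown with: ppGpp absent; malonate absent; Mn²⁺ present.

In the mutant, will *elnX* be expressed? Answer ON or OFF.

OFF

Malonate is absent, so PurH is inactive.
FenK is constitutively active in this strain.
With repressor FenK bound, *jalA* is not transcribed.
So JalA is not produced.
With no repressor bound, *torZ* is transcribed.
So TorZ is produced and active.
No repressor is bound and TorZ is active, so *orvX* is transcribed.
So OrvX is produced and active.
Mn²⁺ is present, so WexC is inactive.
With repressor OrvX bound, *elnX* is not transcribed.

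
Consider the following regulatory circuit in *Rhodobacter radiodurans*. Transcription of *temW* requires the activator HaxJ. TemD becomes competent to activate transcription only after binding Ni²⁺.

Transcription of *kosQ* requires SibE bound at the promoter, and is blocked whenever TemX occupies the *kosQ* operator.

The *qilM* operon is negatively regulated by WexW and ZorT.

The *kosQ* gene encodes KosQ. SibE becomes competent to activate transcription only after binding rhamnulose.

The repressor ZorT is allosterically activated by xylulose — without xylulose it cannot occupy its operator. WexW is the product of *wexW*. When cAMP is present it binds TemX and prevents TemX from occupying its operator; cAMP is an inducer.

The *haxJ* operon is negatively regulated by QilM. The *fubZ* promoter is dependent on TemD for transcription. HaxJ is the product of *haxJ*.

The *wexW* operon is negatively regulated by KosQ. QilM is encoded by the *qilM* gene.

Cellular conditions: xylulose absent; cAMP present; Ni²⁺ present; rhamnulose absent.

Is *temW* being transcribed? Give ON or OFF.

Rhamnulose is absent, so SibE is inactive.
cAMP is present, so TemX is inactive.
Required activator SibE is absent, so *kosQ* is not transcribed.
So KosQ is not produced.
With no repressor bound, *wexW* is transcribed.
So WexW is produced and active.
Xylulose is absent, so ZorT is inactive.
With repressor WexW bound, *qilM* is not transcribed.
So QilM is not produced.
With no repressor bound, *haxJ* is transcribed.
So HaxJ is produced and active.
No repressor is bound and HaxJ is active, so *temW* is transcribed.

ON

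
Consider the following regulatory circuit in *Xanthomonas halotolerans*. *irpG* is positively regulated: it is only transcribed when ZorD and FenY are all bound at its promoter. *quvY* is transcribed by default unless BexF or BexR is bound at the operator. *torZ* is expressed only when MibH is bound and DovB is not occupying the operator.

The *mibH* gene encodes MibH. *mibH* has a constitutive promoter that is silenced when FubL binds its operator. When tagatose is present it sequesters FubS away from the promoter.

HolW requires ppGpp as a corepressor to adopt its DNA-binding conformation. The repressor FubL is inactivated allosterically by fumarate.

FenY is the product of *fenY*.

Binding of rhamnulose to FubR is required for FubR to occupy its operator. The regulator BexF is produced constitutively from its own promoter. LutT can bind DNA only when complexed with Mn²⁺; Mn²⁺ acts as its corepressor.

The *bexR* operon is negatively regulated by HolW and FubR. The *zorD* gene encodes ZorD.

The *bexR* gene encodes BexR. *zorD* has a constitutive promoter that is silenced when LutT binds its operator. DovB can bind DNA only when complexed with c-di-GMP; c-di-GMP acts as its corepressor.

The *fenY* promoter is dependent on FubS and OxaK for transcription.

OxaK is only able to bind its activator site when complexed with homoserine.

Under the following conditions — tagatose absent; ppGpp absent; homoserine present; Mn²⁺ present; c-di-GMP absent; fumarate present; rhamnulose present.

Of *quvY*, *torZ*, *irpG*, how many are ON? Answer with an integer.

1

BexF is produced constitutively and is active.
ppGpp is absent, so HolW is inactive.
Rhamnulose is present, so FubR is active.
With repressor FubR bound, *bexR* is not transcribed.
So BexR is not produced.
With repressor BexF bound, *quvY* is not transcribed.
→ *quvY* is OFF.
Fumarate is present, so FubL is inactive.
With no repressor bound, *mibH* is transcribed.
So MibH is produced and active.
c-di-GMP is absent, so DovB is inactive.
No repressor is bound and MibH is active, so *torZ* is transcribed.
→ *torZ* is ON.
Mn²⁺ is present, so LutT is active.
With repressor LutT bound, *zorD* is not transcribed.
So ZorD is not produced.
Tagatose is absent, so FubS is active.
Homoserine is present, so OxaK is active.
No repressor is bound and FubS and OxaK are active, so *fenY* is transcribed.
So FenY is produced and active.
Required activator ZorD is absent, so *irpG* is not transcribed.
→ *irpG* is OFF.
1 of the 3 genes is transcribed.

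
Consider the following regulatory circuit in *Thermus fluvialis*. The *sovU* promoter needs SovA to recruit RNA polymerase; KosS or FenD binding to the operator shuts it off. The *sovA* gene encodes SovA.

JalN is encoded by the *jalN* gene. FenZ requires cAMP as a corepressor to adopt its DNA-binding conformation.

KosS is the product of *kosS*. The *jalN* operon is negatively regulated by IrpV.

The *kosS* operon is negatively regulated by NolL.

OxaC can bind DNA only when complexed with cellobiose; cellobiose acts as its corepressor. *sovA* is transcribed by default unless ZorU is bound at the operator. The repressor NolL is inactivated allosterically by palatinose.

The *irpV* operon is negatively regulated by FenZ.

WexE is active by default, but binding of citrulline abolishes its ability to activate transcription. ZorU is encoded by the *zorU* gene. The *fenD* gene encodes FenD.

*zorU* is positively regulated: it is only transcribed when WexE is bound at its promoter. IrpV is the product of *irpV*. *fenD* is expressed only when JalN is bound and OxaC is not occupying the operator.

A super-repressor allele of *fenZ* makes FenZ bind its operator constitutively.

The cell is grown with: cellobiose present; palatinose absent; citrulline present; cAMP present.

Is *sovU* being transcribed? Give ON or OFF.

ON

Palatinose is absent, so NolL is active.
With repressor NolL bound, *kosS* is not transcribed.
So KosS is not produced.
Cellobiose is present, so OxaC is active.
FenZ is constitutively active in this strain.
With repressor FenZ bound, *irpV* is not transcribed.
So IrpV is not produced.
With no repressor bound, *jalN* is transcribed.
So JalN is produced and active.
With repressor OxaC bound, *fenD* is not transcribed.
So FenD is not produced.
Citrulline is present, so WexE is inactive.
Required activator WexE is absent, so *zorU* is not transcribed.
So ZorU is not produced.
With no repressor bound, *sovA* is transcribed.
So SovA is produced and active.
No repressor is bound and SovA is active, so *sovU* is transcribed.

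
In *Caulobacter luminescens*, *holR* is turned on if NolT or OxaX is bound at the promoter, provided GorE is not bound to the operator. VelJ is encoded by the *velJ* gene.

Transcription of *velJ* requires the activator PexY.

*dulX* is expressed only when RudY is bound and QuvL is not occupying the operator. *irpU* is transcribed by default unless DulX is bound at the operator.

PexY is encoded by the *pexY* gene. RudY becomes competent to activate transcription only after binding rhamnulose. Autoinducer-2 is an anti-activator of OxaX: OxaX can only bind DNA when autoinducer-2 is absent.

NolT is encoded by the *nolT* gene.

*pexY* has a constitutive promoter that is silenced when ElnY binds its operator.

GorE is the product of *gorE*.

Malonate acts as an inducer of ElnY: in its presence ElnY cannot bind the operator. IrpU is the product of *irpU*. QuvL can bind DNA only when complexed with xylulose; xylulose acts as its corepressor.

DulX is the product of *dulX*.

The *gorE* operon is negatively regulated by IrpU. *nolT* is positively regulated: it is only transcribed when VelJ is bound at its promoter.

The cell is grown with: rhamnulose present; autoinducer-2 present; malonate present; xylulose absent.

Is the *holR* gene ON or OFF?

Malonate is present, so ElnY is inactive.
With no repressor bound, *pexY* is transcribed.
So PexY is produced and active.
No repressor is bound and PexY is active, so *velJ* is transcribed.
So VelJ is produced and active.
No repressor is bound and VelJ is active, so *nolT* is transcribed.
So NolT is produced and active.
Autoinducer-2 is present, so OxaX is inactive.
Rhamnulose is present, so RudY is active.
Xylulose is absent, so QuvL is inactive.
No repressor is bound and RudY is active, so *dulX* is transcribed.
So DulX is produced and active.
With repressor DulX bound, *irpU* is not transcribed.
So IrpU is not produced.
With no repressor bound, *gorE* is transcribed.
So GorE is produced and active.
With repressor GorE bound, *holR* is not transcribed.

OFF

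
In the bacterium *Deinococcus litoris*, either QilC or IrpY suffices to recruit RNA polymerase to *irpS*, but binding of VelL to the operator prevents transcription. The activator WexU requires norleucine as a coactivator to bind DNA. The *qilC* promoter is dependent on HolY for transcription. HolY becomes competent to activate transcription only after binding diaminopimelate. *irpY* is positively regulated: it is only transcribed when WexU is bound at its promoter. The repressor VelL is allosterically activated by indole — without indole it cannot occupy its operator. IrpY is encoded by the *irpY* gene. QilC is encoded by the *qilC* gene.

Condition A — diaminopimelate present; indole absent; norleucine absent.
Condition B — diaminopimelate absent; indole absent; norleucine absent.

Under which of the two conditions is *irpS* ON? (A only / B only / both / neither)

A only

Condition A:
Diaminopimelate is present, so HolY is active.
No repressor is bound and HolY is active, so *qilC* is transcribed.
So QilC is produced and active.
Indole is absent, so VelL is inactive.
Norleucine is absent, so WexU is inactive.
Required activator WexU is absent, so *irpY* is not transcribed.
So IrpY is not produced.
Activator QilC is present, so *irpS* is transcribed.
→ *irpS* is ON in A.
Condition B:
Diaminopimelate is absent, so HolY is inactive.
Required activator HolY is absent, so *qilC* is not transcribed.
So QilC is not produced.
Indole is absent, so VelL is inactive.
Norleucine is absent, so WexU is inactive.
Required activator WexU is absent, so *irpY* is not transcribed.
So IrpY is not produced.
No activator is available at the *irpS* promoter, so *irpS* is not transcribed.
→ *irpS* is OFF in B.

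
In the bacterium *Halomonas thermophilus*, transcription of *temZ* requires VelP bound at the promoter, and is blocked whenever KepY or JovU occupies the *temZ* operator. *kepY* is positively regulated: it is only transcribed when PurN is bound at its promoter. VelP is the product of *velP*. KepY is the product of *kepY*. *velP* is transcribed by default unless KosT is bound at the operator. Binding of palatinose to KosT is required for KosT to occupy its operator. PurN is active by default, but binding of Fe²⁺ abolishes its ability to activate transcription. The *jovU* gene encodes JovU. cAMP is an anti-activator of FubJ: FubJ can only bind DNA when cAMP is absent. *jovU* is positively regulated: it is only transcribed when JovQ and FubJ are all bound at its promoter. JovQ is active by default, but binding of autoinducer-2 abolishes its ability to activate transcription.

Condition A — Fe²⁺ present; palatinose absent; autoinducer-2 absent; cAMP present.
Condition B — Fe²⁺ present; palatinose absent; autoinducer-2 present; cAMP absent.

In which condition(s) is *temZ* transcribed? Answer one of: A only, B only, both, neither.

both

Condition A:
Fe²⁺ is present, so PurN is inactive.
Required activator PurN is absent, so *kepY* is not transcribed.
So KepY is not produced.
Palatinose is absent, so KosT is inactive.
With no repressor bound, *velP* is transcribed.
So VelP is produced and active.
Autoinducer-2 is absent, so JovQ is active.
cAMP is present, so FubJ is inactive.
Required activator FubJ is absent, so *jovU* is not transcribed.
So JovU is not produced.
No repressor is bound and VelP is active, so *temZ* is transcribed.
→ *temZ* is ON in A.
Condition B:
Fe²⁺ is present, so PurN is inactive.
Required activator PurN is absent, so *kepY* is not transcribed.
So KepY is not produced.
Palatinose is absent, so KosT is inactive.
With no repressor bound, *velP* is transcribed.
So VelP is produced and active.
Autoinducer-2 is present, so JovQ is inactive.
cAMP is absent, so FubJ is active.
Required activator JovQ is absent, so *jovU* is not transcribed.
So JovU is not produced.
No repressor is bound and VelP is active, so *temZ* is transcribed.
→ *temZ* is ON in B.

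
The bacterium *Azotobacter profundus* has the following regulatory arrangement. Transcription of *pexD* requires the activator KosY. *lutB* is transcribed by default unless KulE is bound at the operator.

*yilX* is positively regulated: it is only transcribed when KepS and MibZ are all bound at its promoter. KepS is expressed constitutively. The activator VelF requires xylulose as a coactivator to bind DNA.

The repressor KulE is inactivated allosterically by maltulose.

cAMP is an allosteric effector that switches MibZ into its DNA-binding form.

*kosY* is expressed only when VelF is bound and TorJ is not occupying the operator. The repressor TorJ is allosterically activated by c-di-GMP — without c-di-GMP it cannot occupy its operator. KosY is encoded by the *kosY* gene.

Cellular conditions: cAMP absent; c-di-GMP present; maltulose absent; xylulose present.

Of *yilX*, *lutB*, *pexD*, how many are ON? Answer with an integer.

KepS is produced constitutively and is active.
cAMP is absent, so MibZ is inactive.
Required activator MibZ is absent, so *yilX* is not transcribed.
→ *yilX* is OFF.
Maltulose is absent, so KulE is active.
With repressor KulE bound, *lutB* is not transcribed.
→ *lutB* is OFF.
Xylulose is present, so VelF is active.
c-di-GMP is present, so TorJ is active.
With repressor TorJ bound, *kosY* is not transcribed.
So KosY is not produced.
Required activator KosY is absent, so *pexD* is not transcribed.
→ *pexD* is OFF.
0 of the 3 genes are transcribed.

0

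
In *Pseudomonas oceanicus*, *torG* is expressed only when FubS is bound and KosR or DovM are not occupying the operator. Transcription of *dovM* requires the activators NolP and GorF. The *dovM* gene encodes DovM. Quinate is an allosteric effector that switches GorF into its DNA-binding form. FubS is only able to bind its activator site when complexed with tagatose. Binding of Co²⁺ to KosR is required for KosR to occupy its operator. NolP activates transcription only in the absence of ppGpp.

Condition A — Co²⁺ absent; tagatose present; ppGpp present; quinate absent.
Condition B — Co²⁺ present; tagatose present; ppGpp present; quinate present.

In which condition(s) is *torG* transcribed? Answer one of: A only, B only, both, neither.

A only

Condition A:
Co²⁺ is absent, so KosR is inactive.
Tagatose is present, so FubS is active.
ppGpp is present, so NolP is inactive.
Quinate is absent, so GorF is inactive.
Required activator NolP is absent, so *dovM* is not transcribed.
So DovM is not produced.
No repressor is bound and FubS is active, so *torG* is transcribed.
→ *torG* is ON in A.
Condition B:
Co²⁺ is present, so KosR is active.
Tagatose is present, so FubS is active.
ppGpp is present, so NolP is inactive.
Quinate is present, so GorF is active.
Required activator NolP is absent, so *dovM* is not transcribed.
So DovM is not produced.
With repressor KosR bound, *torG* is not transcribed.
→ *torG* is OFF in B.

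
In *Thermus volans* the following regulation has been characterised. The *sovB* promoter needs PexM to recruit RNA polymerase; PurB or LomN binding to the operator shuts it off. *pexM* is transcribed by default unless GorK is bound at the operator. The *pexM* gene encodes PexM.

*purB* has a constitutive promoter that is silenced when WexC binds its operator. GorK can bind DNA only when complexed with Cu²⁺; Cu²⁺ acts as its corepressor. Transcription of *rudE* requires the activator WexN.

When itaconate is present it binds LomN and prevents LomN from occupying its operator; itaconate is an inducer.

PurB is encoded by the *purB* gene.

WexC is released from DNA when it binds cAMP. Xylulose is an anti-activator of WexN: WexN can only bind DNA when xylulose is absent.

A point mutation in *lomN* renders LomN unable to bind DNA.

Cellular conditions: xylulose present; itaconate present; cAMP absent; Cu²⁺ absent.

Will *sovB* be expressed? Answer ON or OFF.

ON

Cu²⁺ is absent, so GorK is inactive.
With no repressor bound, *pexM* is transcribed.
So PexM is produced and active.
cAMP is absent, so WexC is active.
With repressor WexC bound, *purB* is not transcribed.
So PurB is not produced.
LomN is non-functional in this strain, so it has no effect.
No repressor is bound and PexM is active, so *sovB* is transcribed.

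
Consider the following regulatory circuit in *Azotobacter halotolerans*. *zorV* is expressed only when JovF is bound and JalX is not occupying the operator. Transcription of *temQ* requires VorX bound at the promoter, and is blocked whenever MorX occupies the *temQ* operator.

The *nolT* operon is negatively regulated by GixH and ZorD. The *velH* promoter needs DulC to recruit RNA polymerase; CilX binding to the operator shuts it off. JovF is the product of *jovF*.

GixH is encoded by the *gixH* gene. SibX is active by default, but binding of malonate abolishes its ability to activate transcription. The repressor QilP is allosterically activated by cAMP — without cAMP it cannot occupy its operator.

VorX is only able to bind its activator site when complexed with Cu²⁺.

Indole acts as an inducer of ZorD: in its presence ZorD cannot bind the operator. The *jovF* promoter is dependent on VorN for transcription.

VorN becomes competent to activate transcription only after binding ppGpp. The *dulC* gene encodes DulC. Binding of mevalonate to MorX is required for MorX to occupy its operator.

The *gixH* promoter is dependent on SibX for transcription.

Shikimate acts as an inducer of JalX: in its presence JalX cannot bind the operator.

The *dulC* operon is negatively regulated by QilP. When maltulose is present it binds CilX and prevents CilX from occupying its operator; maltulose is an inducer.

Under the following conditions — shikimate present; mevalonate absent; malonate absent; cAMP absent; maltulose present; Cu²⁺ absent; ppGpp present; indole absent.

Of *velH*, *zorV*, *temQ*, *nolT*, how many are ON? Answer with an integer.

cAMP is absent, so QilP is inactive.
With no repressor bound, *dulC* is transcribed.
So DulC is produced and active.
Maltulose is present, so CilX is inactive.
No repressor is bound and DulC is active, so *velH* is transcribed.
→ *velH* is ON.
Shikimate is present, so JalX is inactive.
ppGpp is present, so VorN is active.
No repressor is bound and VorN is active, so *jovF* is transcribed.
So JovF is produced and active.
No repressor is bound and JovF is active, so *zorV* is transcribed.
→ *zorV* is ON.
Mevalonate is absent, so MorX is inactive.
Cu²⁺ is absent, so VorX is inactive.
Required activator VorX is absent, so *temQ* is not transcribed.
→ *temQ* is OFF.
Malonate is absent, so SibX is active.
No repressor is bound and SibX is active, so *gixH* is transcribed.
So GixH is produced and active.
Indole is absent, so ZorD is active.
With repressor GixH bound, *nolT* is not transcribed.
→ *nolT* is OFF.
2 of the 4 genes are transcribed.

2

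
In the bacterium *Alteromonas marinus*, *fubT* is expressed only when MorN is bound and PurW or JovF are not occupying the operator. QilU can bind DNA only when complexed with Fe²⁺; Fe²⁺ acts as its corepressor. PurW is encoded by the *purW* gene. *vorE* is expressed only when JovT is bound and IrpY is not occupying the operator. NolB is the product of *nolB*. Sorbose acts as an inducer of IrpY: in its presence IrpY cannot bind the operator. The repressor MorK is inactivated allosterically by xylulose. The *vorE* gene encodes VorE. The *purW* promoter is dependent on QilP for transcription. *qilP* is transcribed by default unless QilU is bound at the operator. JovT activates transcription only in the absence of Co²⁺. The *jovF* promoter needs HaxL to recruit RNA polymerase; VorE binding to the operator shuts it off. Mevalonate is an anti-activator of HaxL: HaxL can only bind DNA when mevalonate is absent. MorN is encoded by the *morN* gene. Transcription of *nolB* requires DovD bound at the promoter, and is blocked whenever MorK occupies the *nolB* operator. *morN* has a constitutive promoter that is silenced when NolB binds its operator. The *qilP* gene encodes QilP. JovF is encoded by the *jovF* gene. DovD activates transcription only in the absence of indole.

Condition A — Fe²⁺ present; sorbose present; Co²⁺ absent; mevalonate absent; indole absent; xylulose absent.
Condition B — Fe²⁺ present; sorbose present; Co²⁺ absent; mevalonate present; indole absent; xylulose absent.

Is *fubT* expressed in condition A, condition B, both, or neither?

both

Condition A:
Fe²⁺ is present, so QilU is active.
With repressor QilU bound, *qilP* is not transcribed.
So QilP is not produced.
Required activator QilP is absent, so *purW* is not transcribed.
So PurW is not produced.
Sorbose is present, so IrpY is inactive.
Co²⁺ is absent, so JovT is active.
No repressor is bound and JovT is active, so *vorE* is transcribed.
So VorE is produced and active.
Mevalonate is absent, so HaxL is active.
With repressor VorE bound, *jovF* is not transcribed.
So JovF is not produced.
Indole is absent, so DovD is active.
Xylulose is absent, so MorK is active.
With repressor MorK bound, *nolB* is not transcribed.
So NolB is not produced.
With no repressor bound, *morN* is transcribed.
So MorN is produced and active.
No repressor is bound and MorN is active, so *fubT* is transcribed.
→ *fubT* is ON in A.
Condition B:
Fe²⁺ is present, so QilU is active.
With repressor QilU bound, *qilP* is not transcribed.
So QilP is not produced.
Required activator QilP is absent, so *purW* is not transcribed.
So PurW is not produced.
Sorbose is present, so IrpY is inactive.
Co²⁺ is absent, so JovT is active.
No repressor is bound and JovT is active, so *vorE* is transcribed.
So VorE is produced and active.
Mevalonate is present, so HaxL is inactive.
With repressor VorE bound, *jovF* is not transcribed.
So JovF is not produced.
Indole is absent, so DovD is active.
Xylulose is absent, so MorK is active.
With repressor MorK bound, *nolB* is not transcribed.
So NolB is not produced.
With no repressor bound, *morN* is transcribed.
So MorN is produced and active.
No repressor is bound and MorN is active, so *fubT* is transcribed.
→ *fubT* is ON in B.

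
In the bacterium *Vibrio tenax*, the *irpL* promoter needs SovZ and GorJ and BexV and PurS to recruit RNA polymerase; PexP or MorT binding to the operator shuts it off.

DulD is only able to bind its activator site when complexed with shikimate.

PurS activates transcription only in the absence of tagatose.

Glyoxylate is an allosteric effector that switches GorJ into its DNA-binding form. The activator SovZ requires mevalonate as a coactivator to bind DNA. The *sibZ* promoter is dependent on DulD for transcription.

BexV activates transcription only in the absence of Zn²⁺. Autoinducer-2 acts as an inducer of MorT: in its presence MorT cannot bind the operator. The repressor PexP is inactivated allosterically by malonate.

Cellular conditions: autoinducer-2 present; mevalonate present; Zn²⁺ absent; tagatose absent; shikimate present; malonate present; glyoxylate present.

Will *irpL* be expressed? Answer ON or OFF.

Mevalonate is present, so SovZ is active.
Glyoxylate is present, so GorJ is active.
Malonate is present, so PexP is inactive.
Autoinducer-2 is present, so MorT is inactive.
Zn²⁺ is absent, so BexV is active.
Tagatose is absent, so PurS is active.
No repressor is bound and SovZ and GorJ and BexV and PurS are active, so *irpL* is transcribed.

ON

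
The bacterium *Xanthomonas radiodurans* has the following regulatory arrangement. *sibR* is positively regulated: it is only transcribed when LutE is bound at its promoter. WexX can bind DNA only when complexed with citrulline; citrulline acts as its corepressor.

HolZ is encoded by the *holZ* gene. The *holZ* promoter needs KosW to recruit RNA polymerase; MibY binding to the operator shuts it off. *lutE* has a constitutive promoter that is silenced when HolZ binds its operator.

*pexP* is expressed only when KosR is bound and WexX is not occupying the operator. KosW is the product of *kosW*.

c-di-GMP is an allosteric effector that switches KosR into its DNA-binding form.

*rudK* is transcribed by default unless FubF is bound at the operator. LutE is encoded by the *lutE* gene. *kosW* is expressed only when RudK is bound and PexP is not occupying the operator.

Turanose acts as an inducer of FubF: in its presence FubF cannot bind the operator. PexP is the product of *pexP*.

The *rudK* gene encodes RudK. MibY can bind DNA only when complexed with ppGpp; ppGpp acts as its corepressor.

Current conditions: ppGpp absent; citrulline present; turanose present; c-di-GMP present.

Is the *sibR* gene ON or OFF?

OFF

Turanose is present, so FubF is inactive.
With no repressor bound, *rudK* is transcribed.
So RudK is produced and active.
Citrulline is present, so WexX is active.
c-di-GMP is present, so KosR is active.
With repressor WexX bound, *pexP* is not transcribed.
So PexP is not produced.
No repressor is bound and RudK is active, so *kosW* is transcribed.
So KosW is produced and active.
ppGpp is absent, so MibY is inactive.
No repressor is bound and KosW is active, so *holZ* is transcribed.
So HolZ is produced and active.
With repressor HolZ bound, *lutE* is not transcribed.
So LutE is not produced.
Required activator LutE is absent, so *sibR* is not transcribed.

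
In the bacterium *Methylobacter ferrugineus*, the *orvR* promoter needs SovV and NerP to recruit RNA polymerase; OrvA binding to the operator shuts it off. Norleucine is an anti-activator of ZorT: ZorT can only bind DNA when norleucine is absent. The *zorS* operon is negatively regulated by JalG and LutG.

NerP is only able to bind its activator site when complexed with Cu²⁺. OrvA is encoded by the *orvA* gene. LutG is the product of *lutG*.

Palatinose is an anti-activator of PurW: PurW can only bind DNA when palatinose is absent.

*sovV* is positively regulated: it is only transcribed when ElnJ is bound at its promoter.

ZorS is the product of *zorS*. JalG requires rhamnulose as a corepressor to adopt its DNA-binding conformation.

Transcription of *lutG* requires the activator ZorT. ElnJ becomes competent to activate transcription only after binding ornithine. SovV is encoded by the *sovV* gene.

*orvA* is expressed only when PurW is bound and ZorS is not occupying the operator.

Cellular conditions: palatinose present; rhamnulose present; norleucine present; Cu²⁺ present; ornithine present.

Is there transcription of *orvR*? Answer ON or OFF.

Ornithine is present, so ElnJ is active.
No repressor is bound and ElnJ is active, so *sovV* is transcribed.
So SovV is produced and active.
Rhamnulose is present, so JalG is active.
Norleucine is present, so ZorT is inactive.
Required activator ZorT is absent, so *lutG* is not transcribed.
So LutG is not produced.
With repressor JalG bound, *zorS* is not transcribed.
So ZorS is not produced.
Palatinose is present, so PurW is inactive.
Required activator PurW is absent, so *orvA* is not transcribed.
So OrvA is not produced.
Cu²⁺ is present, so NerP is active.
No repressor is bound and SovV and NerP are active, so *orvR* is transcribed.

ON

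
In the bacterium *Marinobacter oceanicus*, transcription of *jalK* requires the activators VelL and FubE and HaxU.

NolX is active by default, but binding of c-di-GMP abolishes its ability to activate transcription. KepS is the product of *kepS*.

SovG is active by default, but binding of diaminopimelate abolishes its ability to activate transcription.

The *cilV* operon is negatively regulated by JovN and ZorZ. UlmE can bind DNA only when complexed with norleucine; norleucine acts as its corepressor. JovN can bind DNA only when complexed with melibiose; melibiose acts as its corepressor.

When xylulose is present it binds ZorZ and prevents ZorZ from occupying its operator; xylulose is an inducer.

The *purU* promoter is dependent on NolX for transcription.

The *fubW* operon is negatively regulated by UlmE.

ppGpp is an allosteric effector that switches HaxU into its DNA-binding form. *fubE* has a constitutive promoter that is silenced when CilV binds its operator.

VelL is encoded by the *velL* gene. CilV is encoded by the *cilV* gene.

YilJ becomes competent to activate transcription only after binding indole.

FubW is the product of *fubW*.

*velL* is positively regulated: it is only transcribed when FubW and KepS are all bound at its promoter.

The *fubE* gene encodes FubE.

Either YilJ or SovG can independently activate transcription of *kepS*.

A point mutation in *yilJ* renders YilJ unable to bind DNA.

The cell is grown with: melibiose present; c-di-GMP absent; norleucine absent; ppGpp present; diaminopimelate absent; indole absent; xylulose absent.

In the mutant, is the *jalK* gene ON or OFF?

ON

Norleucine is absent, so UlmE is inactive.
With no repressor bound, *fubW* is transcribed.
So FubW is produced and active.
YilJ is non-functional in this strain, so it has no effect.
Diaminopimelate is absent, so SovG is active.
Activator SovG is present, so *kepS* is transcribed.
So KepS is produced and active.
No repressor is bound and FubW and KepS are active, so *velL* is transcribed.
So VelL is produced and active.
Melibiose is present, so JovN is active.
Xylulose is absent, so ZorZ is active.
With repressor JovN bound, *cilV* is not transcribed.
So CilV is not produced.
With no repressor bound, *fubE* is transcribed.
So FubE is produced and active.
ppGpp is present, so HaxU is active.
No repressor is bound and VelL and FubE and HaxU are active, so *jalK* is transcribed.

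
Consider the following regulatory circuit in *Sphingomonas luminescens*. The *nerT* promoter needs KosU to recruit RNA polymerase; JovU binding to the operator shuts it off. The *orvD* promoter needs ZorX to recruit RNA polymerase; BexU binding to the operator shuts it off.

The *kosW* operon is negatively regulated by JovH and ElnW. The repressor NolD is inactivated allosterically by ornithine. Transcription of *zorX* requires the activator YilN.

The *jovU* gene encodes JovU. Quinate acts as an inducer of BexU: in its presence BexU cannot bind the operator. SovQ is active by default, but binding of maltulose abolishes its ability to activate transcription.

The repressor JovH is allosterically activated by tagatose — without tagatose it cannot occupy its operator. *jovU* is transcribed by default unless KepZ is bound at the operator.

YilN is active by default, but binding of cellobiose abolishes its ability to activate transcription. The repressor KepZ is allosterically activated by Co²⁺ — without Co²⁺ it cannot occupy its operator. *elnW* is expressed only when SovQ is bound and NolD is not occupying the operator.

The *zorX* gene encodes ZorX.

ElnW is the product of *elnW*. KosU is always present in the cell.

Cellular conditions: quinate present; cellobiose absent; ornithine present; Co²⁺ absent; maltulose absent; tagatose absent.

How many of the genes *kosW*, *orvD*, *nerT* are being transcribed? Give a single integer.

1

Tagatose is absent, so JovH is inactive.
Ornithine is present, so NolD is inactive.
Maltulose is absent, so SovQ is active.
No repressor is bound and SovQ is active, so *elnW* is transcribed.
So ElnW is produced and active.
With repressor ElnW bound, *kosW* is not transcribed.
→ *kosW* is OFF.
Quinate is present, so BexU is inactive.
Cellobiose is absent, so YilN is active.
No repressor is bound and YilN is active, so *zorX* is transcribed.
So ZorX is produced and active.
No repressor is bound and ZorX is active, so *orvD* is transcribed.
→ *orvD* is ON.
KosU is produced constitutively and is active.
Co²⁺ is absent, so KepZ is inactive.
With no repressor bound, *jovU* is transcribed.
So JovU is produced and active.
With repressor JovU bound, *nerT* is not transcribed.
→ *nerT* is OFF.
1 of the 3 genes is transcribed.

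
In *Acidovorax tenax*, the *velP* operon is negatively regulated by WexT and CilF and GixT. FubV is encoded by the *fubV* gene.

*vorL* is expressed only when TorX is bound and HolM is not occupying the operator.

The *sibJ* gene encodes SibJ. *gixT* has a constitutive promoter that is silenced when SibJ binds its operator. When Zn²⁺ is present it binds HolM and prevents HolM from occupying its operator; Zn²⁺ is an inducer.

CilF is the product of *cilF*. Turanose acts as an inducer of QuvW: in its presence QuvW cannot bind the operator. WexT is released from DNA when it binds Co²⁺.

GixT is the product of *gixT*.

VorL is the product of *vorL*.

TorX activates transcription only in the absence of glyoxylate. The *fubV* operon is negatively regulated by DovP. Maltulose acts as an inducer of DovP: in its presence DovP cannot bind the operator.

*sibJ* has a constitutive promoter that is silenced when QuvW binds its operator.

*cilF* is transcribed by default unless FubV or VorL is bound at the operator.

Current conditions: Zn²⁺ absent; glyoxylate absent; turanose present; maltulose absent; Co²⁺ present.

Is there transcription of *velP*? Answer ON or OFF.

OFF

Co²⁺ is present, so WexT is inactive.
Maltulose is absent, so DovP is active.
With repressor DovP bound, *fubV* is not transcribed.
So FubV is not produced.
Zn²⁺ is absent, so HolM is active.
Glyoxylate is absent, so TorX is active.
With repressor HolM bound, *vorL* is not transcribed.
So VorL is not produced.
With no repressor bound, *cilF* is transcribed.
So CilF is produced and active.
Turanose is present, so QuvW is inactive.
With no repressor bound, *sibJ* is transcribed.
So SibJ is produced and active.
With repressor SibJ bound, *gixT* is not transcribed.
So GixT is not produced.
With repressor CilF bound, *velP* is not transcribed.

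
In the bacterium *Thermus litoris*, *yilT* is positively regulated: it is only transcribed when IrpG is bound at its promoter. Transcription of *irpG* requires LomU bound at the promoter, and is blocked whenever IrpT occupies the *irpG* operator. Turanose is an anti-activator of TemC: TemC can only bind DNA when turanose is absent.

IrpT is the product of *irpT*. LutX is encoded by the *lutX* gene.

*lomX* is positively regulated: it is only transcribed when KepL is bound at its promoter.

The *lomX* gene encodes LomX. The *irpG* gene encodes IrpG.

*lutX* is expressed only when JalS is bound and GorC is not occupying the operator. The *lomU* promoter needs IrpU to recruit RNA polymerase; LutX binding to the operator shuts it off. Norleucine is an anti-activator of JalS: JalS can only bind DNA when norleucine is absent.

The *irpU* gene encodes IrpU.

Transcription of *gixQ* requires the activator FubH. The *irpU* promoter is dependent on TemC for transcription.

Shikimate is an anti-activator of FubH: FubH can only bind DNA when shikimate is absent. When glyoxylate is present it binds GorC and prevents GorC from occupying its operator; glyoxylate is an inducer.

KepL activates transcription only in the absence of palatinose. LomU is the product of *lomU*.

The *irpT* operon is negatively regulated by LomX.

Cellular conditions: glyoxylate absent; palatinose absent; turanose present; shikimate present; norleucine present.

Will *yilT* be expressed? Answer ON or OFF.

OFF

Turanose is present, so TemC is inactive.
Required activator TemC is absent, so *irpU* is not transcribed.
So IrpU is not produced.
Glyoxylate is absent, so GorC is active.
Norleucine is present, so JalS is inactive.
With repressor GorC bound, *lutX* is not transcribed.
So LutX is not produced.
Required activator IrpU is absent, so *lomU* is not transcribed.
So LomU is not produced.
Palatinose is absent, so KepL is active.
No repressor is bound and KepL is active, so *lomX* is transcribed.
So LomX is produced and active.
With repressor LomX bound, *irpT* is not transcribed.
So IrpT is not produced.
Required activator LomU is absent, so *irpG* is not transcribed.
So IrpG is not produced.
Required activator IrpG is absent, so *yilT* is not transcribed.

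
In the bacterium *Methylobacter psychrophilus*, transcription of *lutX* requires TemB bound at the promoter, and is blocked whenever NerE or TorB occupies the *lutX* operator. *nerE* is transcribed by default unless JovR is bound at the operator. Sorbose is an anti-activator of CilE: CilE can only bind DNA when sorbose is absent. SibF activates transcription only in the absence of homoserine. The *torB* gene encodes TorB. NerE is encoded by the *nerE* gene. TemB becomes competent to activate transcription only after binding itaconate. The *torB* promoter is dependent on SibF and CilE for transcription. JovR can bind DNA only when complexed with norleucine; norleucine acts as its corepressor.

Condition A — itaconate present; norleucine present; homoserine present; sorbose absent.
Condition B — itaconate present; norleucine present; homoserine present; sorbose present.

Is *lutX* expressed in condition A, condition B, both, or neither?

Condition A:
Itaconate is present, so TemB is active.
Norleucine is present, so JovR is active.
With repressor JovR bound, *nerE* is not transcribed.
So NerE is not produced.
Homoserine is present, so SibF is inactive.
Sorbose is absent, so CilE is active.
Required activator SibF is absent, so *torB* is not transcribed.
So TorB is not produced.
No repressor is bound and TemB is active, so *lutX* is transcribed.
→ *lutX* is ON in A.
Condition B:
Itaconate is present, so TemB is active.
Norleucine is present, so JovR is active.
With repressor JovR bound, *nerE* is not transcribed.
So NerE is not produced.
Homoserine is present, so SibF is inactive.
Sorbose is present, so CilE is inactive.
Required activator SibF is absent, so *torB* is not transcribed.
So TorB is not produced.
No repressor is bound and TemB is active, so *lutX* is transcribed.
→ *lutX* is ON in B.

both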